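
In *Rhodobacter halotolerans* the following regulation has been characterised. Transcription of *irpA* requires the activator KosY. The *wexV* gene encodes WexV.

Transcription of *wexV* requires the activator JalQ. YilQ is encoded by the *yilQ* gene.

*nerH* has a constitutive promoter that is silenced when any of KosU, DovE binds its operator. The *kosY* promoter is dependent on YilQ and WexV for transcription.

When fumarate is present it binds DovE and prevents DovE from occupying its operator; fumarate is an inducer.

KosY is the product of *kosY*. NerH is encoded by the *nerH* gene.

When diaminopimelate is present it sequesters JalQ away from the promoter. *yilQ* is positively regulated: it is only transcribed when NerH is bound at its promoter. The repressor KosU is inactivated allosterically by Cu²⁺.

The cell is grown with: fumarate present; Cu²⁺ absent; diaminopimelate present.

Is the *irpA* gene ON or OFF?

Cu²⁺ is absent, so KosU is active.
Fumarate is present, so DovE is inactive.
With repressor KosU bound, *nerH* is not transcribed.
So NerH is not produced.
Required activator NerH is absent, so *yilQ* is not transcribed.
So YilQ is not produced.
Diaminopimelate is present, so JalQ is inactive.
Required activator JalQ is absent, so *wexV* is not transcribed.
So WexV is not produced.
Required activator YilQ is absent, so *kosY* is not transcribed.
So KosY is not produced.
Required activator KosY is absent, so *irpA* is not transcribed.

OFF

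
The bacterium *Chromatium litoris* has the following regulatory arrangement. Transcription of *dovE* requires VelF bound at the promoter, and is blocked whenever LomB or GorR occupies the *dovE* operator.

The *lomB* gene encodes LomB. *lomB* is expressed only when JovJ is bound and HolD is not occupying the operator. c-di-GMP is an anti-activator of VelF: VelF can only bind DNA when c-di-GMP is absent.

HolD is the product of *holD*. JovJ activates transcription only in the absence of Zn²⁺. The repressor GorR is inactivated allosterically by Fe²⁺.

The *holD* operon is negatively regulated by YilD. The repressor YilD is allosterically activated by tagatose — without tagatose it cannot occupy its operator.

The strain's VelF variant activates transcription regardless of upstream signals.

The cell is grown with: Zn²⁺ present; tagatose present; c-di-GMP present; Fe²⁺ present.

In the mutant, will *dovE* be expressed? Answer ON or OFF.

ON

VelF is constitutively active in this strain.
Zn²⁺ is present, so JovJ is inactive.
Tagatose is present, so YilD is active.
With repressor YilD bound, *holD* is not transcribed.
So HolD is not produced.
Required activator JovJ is absent, so *lomB* is not transcribed.
So LomB is not produced.
Fe²⁺ is present, so GorR is inactive.
No repressor is bound and VelF is active, so *dovE* is transcribed.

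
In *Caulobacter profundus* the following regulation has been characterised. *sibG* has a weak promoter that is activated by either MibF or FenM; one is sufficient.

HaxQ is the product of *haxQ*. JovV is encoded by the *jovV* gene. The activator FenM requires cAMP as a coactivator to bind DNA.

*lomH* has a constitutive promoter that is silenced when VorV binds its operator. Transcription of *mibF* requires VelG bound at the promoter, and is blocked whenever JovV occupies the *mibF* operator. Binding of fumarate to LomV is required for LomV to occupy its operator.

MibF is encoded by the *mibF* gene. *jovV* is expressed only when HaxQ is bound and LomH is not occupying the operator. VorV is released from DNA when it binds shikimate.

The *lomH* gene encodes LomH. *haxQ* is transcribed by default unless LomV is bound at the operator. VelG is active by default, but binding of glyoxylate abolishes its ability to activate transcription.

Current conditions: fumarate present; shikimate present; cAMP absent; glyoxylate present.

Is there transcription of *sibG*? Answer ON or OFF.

OFF

Fumarate is present, so LomV is active.
With repressor LomV bound, *haxQ* is not transcribed.
So HaxQ is not produced.
Shikimate is present, so VorV is inactive.
With no repressor bound, *lomH* is transcribed.
So LomH is produced and active.
With repressor LomH bound, *jovV* is not transcribed.
So JovV is not produced.
Glyoxylate is present, so VelG is inactive.
Required activator VelG is absent, so *mibF* is not transcribed.
So MibF is not produced.
cAMP is absent, so FenM is inactive.
No activator is available at the *sibG* promoter, so *sibG* is not transcribed.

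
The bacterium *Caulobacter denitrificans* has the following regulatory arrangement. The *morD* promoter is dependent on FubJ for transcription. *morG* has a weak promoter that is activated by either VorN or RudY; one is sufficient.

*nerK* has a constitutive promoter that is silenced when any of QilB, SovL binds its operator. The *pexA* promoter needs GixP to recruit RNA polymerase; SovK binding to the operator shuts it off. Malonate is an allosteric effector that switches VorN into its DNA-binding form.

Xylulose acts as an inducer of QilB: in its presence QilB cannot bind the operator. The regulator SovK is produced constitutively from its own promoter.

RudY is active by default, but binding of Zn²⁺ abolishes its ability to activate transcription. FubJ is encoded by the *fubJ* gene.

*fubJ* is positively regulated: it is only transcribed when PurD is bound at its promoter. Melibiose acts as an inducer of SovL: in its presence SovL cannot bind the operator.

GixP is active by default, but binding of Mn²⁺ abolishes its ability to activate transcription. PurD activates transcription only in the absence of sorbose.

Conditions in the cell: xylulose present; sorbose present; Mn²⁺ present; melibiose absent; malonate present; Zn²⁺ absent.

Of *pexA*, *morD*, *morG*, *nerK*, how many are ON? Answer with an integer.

Mn²⁺ is present, so GixP is inactive.
SovK is produced constitutively and is active.
With repressor SovK bound, *pexA* is not transcribed.
→ *pexA* is OFF.
Sorbose is present, so PurD is inactive.
Required activator PurD is absent, so *fubJ* is not transcribed.
So FubJ is not produced.
Required activator FubJ is absent, so *morD* is not transcribed.
→ *morD* is OFF.
Malonate is present, so VorN is active.
Zn²⁺ is absent, so RudY is active.
Activator VorN is present, so *morG* is transcribed.
→ *morG* is ON.
Xylulose is present, so QilB is inactive.
Melibiose is absent, so SovL is active.
With repressor SovL bound, *nerK* is not transcribed.
→ *nerK* is OFF.
1 of the 4 genes is transcribed.

1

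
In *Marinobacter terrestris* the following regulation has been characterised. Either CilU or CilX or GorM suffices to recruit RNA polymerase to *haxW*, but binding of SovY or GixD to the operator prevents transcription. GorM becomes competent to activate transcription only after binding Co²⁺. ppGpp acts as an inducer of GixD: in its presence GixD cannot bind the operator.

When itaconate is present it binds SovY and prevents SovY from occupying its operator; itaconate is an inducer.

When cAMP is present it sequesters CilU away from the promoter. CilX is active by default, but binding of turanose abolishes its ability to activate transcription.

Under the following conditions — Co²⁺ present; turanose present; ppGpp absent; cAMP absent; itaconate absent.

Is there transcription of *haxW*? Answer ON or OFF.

cAMP is absent, so CilU is active.
Itaconate is absent, so SovY is active.
Turanose is present, so CilX is inactive.
Co²⁺ is present, so GorM is active.
ppGpp is absent, so GixD is active.
With repressor SovY bound, *haxW* is not transcribed.

OFF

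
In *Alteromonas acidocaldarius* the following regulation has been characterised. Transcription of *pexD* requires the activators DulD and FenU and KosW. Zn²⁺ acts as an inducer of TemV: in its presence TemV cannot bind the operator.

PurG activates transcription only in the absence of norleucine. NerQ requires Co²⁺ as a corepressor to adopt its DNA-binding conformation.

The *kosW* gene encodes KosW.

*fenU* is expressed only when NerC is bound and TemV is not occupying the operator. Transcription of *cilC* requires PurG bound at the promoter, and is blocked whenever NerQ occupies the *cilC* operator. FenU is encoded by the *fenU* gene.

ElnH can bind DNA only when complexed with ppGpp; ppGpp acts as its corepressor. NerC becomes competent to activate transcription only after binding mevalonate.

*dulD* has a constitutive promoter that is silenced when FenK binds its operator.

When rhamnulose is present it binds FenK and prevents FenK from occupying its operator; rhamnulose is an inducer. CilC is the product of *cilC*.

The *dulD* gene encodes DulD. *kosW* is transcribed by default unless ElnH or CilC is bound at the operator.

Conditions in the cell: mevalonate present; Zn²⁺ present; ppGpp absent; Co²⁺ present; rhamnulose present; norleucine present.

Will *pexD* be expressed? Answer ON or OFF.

ON

Rhamnulose is present, so FenK is inactive.
With no repressor bound, *dulD* is transcribed.
So DulD is produced and active.
Mevalonate is present, so NerC is active.
Zn²⁺ is present, so TemV is inactive.
No repressor is bound and NerC is active, so *fenU* is transcribed.
So FenU is produced and active.
ppGpp is absent, so ElnH is inactive.
Norleucine is present, so PurG is inactive.
Co²⁺ is present, so NerQ is active.
With repressor NerQ bound, *cilC* is not transcribed.
So CilC is not produced.
With no repressor bound, *kosW* is transcribed.
So KosW is produced and active.
No repressor is bound and DulD and FenU and KosW are active, so *pexD* is transcribed.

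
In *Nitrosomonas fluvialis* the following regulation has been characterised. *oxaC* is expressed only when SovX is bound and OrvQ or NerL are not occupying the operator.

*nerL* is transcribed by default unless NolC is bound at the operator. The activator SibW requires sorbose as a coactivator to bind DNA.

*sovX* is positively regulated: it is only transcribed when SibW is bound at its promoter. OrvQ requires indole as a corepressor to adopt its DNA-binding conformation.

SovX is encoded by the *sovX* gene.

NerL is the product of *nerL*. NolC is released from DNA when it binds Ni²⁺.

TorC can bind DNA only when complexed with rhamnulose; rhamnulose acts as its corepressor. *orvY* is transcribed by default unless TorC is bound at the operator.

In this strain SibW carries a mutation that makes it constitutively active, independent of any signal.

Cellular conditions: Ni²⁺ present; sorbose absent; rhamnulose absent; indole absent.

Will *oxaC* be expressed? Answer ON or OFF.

Indole is absent, so OrvQ is inactive.
SibW is constitutively active in this strain.
No repressor is bound and SibW is active, so *sovX* is transcribed.
So SovX is produced and active.
Ni²⁺ is present, so NolC is inactive.
With no repressor bound, *nerL* is transcribed.
So NerL is produced and active.
With repressor NerL bound, *oxaC* is not transcribed.

OFF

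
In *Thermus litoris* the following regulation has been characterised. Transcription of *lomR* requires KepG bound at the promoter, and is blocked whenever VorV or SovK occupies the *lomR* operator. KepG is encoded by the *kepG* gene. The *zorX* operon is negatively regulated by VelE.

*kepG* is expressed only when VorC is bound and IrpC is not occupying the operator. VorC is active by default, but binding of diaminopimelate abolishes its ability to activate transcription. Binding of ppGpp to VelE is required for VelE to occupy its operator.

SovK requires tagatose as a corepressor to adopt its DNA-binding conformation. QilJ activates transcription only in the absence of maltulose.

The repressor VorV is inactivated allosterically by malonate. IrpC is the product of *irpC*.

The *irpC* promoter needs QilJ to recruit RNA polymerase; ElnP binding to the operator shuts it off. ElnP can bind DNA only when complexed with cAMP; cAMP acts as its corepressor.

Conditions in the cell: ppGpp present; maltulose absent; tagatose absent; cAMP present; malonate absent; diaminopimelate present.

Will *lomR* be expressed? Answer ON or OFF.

OFF

Malonate is absent, so VorV is active.
Maltulose is absent, so QilJ is active.
cAMP is present, so ElnP is active.
With repressor ElnP bound, *irpC* is not transcribed.
So IrpC is not produced.
Diaminopimelate is present, so VorC is inactive.
Required activator VorC is absent, so *kepG* is not transcribed.
So KepG is not produced.
Tagatose is absent, so SovK is inactive.
With repressor VorV bound, *lomR* is not transcribed.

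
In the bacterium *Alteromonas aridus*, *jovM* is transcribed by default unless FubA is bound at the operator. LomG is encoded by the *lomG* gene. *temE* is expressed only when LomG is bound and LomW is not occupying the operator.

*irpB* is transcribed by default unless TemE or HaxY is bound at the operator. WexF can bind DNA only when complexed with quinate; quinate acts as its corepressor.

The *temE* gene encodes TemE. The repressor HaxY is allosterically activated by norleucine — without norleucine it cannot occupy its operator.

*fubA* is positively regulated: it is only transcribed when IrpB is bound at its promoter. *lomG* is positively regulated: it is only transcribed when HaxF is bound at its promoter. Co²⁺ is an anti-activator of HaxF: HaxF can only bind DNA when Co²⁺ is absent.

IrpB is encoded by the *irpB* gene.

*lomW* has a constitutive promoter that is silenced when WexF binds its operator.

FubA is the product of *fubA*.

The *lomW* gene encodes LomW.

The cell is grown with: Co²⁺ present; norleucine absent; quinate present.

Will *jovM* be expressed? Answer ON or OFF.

OFF

Quinate is present, so WexF is active.
With repressor WexF bound, *lomW* is not transcribed.
So LomW is not produced.
Co²⁺ is present, so HaxF is inactive.
Required activator HaxF is absent, so *lomG* is not transcribed.
So LomG is not produced.
Required activator LomG is absent, so *temE* is not transcribed.
So TemE is not produced.
Norleucine is absent, so HaxY is inactive.
With no repressor bound, *irpB* is transcribed.
So IrpB is produced and active.
No repressor is bound and IrpB is active, so *fubA* is transcribed.
So FubA is produced and active.
With repressor FubA bound, *jovM* is not transcribed.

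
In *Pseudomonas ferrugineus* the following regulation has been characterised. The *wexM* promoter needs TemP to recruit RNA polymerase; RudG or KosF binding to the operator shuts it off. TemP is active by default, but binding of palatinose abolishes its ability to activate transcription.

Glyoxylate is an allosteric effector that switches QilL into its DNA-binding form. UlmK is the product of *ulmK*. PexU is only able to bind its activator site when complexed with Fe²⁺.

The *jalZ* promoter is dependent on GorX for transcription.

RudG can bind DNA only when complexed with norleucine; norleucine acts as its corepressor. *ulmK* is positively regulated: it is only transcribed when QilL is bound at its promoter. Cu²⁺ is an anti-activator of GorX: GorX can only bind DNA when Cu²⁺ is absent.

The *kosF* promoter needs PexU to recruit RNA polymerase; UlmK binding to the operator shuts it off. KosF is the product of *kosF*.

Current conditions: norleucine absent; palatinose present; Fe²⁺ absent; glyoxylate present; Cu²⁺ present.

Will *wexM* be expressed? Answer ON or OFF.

OFF

Norleucine is absent, so RudG is inactive.
Palatinose is present, so TemP is inactive.
Glyoxylate is present, so QilL is active.
No repressor is bound and QilL is active, so *ulmK* is transcribed.
So UlmK is produced and active.
Fe²⁺ is absent, so PexU is inactive.
With repressor UlmK bound, *kosF* is not transcribed.
So KosF is not produced.
Required activator TemP is absent, so *wexM* is not transcribed.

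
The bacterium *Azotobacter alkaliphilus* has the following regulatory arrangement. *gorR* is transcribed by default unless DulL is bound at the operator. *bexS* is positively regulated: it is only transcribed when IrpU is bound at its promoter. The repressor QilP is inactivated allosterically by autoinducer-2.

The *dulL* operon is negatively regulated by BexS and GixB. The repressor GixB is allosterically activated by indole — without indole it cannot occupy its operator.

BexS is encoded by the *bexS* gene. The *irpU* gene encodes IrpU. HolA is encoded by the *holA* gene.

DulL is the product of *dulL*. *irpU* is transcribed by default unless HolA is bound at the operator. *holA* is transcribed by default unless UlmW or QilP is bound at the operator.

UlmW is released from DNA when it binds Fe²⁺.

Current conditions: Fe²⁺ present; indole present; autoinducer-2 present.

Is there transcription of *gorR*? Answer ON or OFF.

ON

Fe²⁺ is present, so UlmW is inactive.
Autoinducer-2 is present, so QilP is inactive.
With no repressor bound, *holA* is transcribed.
So HolA is produced and active.
With repressor HolA bound, *irpU* is not transcribed.
So IrpU is not produced.
Required activator IrpU is absent, so *bexS* is not transcribed.
So BexS is not produced.
Indole is present, so GixB is active.
With repressor GixB bound, *dulL* is not transcribed.
So DulL is not produced.
With no repressor bound, *gorR* is transcribed.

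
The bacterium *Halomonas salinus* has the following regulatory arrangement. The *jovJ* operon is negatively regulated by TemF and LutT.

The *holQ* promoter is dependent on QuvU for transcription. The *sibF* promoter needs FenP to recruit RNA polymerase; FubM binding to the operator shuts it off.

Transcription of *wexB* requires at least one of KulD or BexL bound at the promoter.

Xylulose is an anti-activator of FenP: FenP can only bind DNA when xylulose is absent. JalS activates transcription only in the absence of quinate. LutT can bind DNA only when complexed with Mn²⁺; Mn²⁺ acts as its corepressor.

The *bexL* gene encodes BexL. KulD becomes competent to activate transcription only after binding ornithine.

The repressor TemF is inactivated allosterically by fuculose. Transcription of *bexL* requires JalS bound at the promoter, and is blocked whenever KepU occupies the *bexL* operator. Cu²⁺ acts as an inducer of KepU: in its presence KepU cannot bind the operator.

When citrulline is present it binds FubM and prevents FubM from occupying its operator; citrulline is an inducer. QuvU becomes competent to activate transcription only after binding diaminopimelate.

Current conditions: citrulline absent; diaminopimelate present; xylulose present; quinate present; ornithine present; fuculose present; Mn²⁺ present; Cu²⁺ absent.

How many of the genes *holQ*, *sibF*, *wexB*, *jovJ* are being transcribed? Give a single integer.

Diaminopimelate is present, so QuvU is active.
No repressor is bound and QuvU is active, so *holQ* is transcribed.
→ *holQ* is ON.
Citrulline is absent, so FubM is active.
Xylulose is present, so FenP is inactive.
With repressor FubM bound, *sibF* is not transcribed.
→ *sibF* is OFF.
Ornithine is present, so KulD is active.
Quinate is present, so JalS is inactive.
Cu²⁺ is absent, so KepU is active.
With repressor KepU bound, *bexL* is not transcribed.
So BexL is not produced.
Activator KulD is present, so *wexB* is transcribed.
→ *wexB* is ON.
Fuculose is present, so TemF is inactive.
Mn²⁺ is present, so LutT is active.
With repressor LutT bound, *jovJ* is not transcribed.
→ *jovJ* is OFF.
2 of the 4 genes are transcribed.

2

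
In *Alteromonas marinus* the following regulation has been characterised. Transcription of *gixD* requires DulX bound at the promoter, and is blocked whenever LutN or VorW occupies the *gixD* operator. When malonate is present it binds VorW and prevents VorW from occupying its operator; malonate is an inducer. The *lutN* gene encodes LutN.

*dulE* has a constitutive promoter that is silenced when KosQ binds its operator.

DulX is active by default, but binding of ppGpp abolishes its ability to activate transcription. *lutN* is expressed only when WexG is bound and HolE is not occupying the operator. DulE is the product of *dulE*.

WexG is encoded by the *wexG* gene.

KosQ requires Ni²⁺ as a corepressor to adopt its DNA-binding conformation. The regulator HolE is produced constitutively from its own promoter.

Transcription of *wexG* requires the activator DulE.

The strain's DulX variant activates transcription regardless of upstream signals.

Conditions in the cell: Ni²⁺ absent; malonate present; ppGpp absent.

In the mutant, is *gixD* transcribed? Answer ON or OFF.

ON

DulX is constitutively active in this strain.
Ni²⁺ is absent, so KosQ is inactive.
With no repressor bound, *dulE* is transcribed.
So DulE is produced and active.
No repressor is bound and DulE is active, so *wexG* is transcribed.
So WexG is produced and active.
HolE is produced constitutively and is active.
With repressor HolE bound, *lutN* is not transcribed.
So LutN is not produced.
Malonate is present, so VorW is inactive.
No repressor is bound and DulX is active, so *gixD* is transcribed.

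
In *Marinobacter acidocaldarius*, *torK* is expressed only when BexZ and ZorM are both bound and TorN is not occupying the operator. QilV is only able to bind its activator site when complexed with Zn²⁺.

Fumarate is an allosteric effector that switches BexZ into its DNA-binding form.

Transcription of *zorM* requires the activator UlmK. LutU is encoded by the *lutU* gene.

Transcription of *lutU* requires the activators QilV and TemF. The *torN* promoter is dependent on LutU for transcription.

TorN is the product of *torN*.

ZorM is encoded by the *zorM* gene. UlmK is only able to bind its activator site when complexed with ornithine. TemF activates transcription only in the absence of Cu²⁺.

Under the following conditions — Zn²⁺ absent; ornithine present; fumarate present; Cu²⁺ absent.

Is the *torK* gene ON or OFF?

Zn²⁺ is absent, so QilV is inactive.
Cu²⁺ is absent, so TemF is active.
Required activator QilV is absent, so *lutU* is not transcribed.
So LutU is not produced.
Required activator LutU is absent, so *torN* is not transcribed.
So TorN is not produced.
Fumarate is present, so BexZ is active.
Ornithine is present, so UlmK is active.
No repressor is bound and UlmK is active, so *zorM* is transcribed.
So ZorM is produced and active.
No repressor is bound and BexZ and ZorM are active, so *torK* is transcribed.

ON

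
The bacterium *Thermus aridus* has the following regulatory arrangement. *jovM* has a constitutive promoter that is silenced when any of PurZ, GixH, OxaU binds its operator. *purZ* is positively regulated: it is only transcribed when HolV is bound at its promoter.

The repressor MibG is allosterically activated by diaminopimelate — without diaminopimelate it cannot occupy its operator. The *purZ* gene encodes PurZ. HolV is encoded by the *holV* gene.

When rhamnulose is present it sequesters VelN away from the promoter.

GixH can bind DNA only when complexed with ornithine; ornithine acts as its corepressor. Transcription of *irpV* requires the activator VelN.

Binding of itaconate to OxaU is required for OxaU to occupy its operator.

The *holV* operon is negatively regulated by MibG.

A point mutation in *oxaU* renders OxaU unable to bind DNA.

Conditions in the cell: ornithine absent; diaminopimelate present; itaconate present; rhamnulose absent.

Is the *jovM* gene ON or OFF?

ON

Diaminopimelate is present, so MibG is active.
With repressor MibG bound, *holV* is not transcribed.
So HolV is not produced.
Required activator HolV is absent, so *purZ* is not transcribed.
So PurZ is not produced.
Ornithine is absent, so GixH is inactive.
OxaU is non-functional in this strain, so it has no effect.
With no repressor bound, *jovM* is transcribed.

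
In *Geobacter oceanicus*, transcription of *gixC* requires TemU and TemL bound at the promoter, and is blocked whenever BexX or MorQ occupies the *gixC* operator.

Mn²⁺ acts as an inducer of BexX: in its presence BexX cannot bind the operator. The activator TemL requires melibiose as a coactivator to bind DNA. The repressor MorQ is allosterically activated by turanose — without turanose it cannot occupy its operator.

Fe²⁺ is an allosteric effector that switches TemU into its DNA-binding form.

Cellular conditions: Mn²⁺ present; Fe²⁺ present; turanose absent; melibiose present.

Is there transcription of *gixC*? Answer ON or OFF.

ON

Fe²⁺ is present, so TemU is active.
Mn²⁺ is present, so BexX is inactive.
Turanose is absent, so MorQ is inactive.
Melibiose is present, so TemL is active.
No repressor is bound and TemU and TemL are active, so *gixC* is transcribed.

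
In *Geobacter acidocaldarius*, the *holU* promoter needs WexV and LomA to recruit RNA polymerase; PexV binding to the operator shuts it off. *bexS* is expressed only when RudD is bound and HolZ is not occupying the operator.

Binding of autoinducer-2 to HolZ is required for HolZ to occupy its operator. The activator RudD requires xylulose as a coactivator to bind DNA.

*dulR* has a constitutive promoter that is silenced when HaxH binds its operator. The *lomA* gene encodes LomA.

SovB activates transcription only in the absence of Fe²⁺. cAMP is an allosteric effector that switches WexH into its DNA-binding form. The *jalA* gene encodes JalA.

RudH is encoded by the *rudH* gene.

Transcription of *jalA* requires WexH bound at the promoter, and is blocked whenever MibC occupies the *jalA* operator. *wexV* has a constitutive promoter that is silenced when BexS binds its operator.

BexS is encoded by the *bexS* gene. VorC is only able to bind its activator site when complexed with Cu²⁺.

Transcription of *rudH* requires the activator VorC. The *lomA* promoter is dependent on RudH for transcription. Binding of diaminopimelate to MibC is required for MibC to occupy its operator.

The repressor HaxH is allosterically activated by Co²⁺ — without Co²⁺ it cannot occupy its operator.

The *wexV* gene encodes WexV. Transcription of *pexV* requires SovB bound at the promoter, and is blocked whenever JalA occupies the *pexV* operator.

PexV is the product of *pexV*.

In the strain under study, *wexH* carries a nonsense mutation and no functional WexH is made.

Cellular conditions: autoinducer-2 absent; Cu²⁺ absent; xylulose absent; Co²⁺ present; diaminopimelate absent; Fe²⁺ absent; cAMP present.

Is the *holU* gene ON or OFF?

OFF

Autoinducer-2 is absent, so HolZ is inactive.
Xylulose is absent, so RudD is inactive.
Required activator RudD is absent, so *bexS* is not transcribed.
So BexS is not produced.
With no repressor bound, *wexV* is transcribed.
So WexV is produced and active.
Cu²⁺ is absent, so VorC is inactive.
Required activator VorC is absent, so *rudH* is not transcribed.
So RudH is not produced.
Required activator RudH is absent, so *lomA* is not transcribed.
So LomA is not produced.
WexH is non-functional in this strain, so it has no effect.
Diaminopimelate is absent, so MibC is inactive.
Required activator WexH is absent, so *jalA* is not transcribed.
So JalA is not produced.
Fe²⁺ is absent, so SovB is active.
No repressor is bound and SovB is active, so *pexV* is transcribed.
So PexV is produced and active.
With repressor PexV bound, *holU* is not transcribed.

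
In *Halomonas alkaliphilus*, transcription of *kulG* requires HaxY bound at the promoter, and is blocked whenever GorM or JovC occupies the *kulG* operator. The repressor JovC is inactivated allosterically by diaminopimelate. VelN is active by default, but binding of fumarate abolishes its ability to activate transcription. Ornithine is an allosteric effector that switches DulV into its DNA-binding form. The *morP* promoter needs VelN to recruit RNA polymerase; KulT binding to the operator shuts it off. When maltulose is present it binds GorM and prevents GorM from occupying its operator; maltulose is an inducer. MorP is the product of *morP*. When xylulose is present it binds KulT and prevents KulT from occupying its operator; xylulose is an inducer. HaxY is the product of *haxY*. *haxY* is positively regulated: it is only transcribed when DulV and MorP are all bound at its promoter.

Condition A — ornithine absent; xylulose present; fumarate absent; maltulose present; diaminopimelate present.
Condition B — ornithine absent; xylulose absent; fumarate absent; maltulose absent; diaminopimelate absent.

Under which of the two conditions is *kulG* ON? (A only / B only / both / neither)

Condition A:
Ornithine is absent, so DulV is inactive.
Xylulose is present, so KulT is inactive.
Fumarate is absent, so VelN is active.
No repressor is bound and VelN is active, so *morP* is transcribed.
So MorP is produced and active.
Required activator DulV is absent, so *haxY* is not transcribed.
So HaxY is not produced.
Maltulose is present, so GorM is inactive.
Diaminopimelate is present, so JovC is inactive.
Required activator HaxY is absent, so *kulG* is not transcribed.
→ *kulG* is OFF in A.
Condition B:
Ornithine is absent, so DulV is inactive.
Xylulose is absent, so KulT is active.
Fumarate is absent, so VelN is active.
With repressor KulT bound, *morP* is not transcribed.
So MorP is not produced.
Required activator DulV is absent, so *haxY* is not transcribed.
So HaxY is not produced.
Maltulose is absent, so GorM is active.
Diaminopimelate is absent, so JovC is active.
With repressor GorM bound, *kulG* is not transcribed.
→ *kulG* is OFF in B.

neither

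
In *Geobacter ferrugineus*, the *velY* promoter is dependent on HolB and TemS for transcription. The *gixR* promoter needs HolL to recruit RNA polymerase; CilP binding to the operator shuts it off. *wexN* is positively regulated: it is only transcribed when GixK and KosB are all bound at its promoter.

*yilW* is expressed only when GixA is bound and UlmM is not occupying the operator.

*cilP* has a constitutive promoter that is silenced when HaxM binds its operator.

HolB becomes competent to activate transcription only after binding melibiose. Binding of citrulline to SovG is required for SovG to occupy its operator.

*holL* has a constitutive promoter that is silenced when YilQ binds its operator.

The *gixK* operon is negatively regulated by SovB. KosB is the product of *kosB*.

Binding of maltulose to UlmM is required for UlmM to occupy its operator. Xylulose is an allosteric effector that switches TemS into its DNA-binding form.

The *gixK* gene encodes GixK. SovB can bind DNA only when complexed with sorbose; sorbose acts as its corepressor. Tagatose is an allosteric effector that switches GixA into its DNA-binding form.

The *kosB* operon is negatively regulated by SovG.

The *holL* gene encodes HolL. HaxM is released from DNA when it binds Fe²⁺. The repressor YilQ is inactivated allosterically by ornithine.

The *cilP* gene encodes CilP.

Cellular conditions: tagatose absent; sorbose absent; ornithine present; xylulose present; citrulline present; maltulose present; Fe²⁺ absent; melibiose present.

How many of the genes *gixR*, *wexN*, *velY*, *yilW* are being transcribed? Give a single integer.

Ornithine is present, so YilQ is inactive.
With no repressor bound, *holL* is transcribed.
So HolL is produced and active.
Fe²⁺ is absent, so HaxM is active.
With repressor HaxM bound, *cilP* is not transcribed.
So CilP is not produced.
No repressor is bound and HolL is active, so *gixR* is transcribed.
→ *gixR* is ON.
Sorbose is absent, so SovB is inactive.
With no repressor bound, *gixK* is transcribed.
So GixK is produced and active.
Citrulline is present, so SovG is active.
With repressor SovG bound, *kosB* is not transcribed.
So KosB is not produced.
Required activator KosB is absent, so *wexN* is not transcribed.
→ *wexN* is OFF.
Melibiose is present, so HolB is active.
Xylulose is present, so TemS is active.
No repressor is bound and HolB and TemS are active, so *velY* is transcribed.
→ *velY* is ON.
Maltulose is present, so UlmM is active.
Tagatose is absent, so GixA is inactive.
With repressor UlmM bound, *yilW* is not transcribed.
→ *yilW* is OFF.
2 of the 4 genes are transcribed.

2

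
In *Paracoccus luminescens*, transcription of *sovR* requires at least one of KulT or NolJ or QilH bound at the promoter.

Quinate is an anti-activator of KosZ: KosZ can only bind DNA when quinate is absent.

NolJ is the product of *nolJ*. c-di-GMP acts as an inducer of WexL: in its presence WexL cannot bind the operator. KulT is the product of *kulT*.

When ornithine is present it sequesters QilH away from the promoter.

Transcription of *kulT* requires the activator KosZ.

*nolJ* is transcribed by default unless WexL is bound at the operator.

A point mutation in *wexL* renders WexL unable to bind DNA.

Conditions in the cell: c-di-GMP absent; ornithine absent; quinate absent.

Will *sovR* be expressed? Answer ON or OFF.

ON

Quinate is absent, so KosZ is active.
No repressor is bound and KosZ is active, so *kulT* is transcribed.
So KulT is produced and active.
WexL is non-functional in this strain, so it has no effect.
With no repressor bound, *nolJ* is transcribed.
So NolJ is produced and active.
Ornithine is absent, so QilH is active.
Activator KulT is present, so *sovR* is transcribed.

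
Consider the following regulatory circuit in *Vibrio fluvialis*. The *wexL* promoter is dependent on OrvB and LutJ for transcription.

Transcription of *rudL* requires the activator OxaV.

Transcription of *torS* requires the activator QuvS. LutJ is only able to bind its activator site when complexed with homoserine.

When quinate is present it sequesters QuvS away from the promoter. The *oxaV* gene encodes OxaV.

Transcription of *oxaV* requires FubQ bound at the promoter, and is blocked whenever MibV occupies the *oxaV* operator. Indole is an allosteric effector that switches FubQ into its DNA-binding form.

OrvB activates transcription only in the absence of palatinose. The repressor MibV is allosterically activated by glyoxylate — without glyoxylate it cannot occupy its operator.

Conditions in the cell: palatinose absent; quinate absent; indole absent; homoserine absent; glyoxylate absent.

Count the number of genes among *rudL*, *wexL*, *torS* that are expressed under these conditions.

1

Indole is absent, so FubQ is inactive.
Glyoxylate is absent, so MibV is inactive.
Required activator FubQ is absent, so *oxaV* is not transcribed.
So OxaV is not produced.
Required activator OxaV is absent, so *rudL* is not transcribed.
→ *rudL* is OFF.
Palatinose is absent, so OrvB is active.
Homoserine is absent, so LutJ is inactive.
Required activator LutJ is absent, so *wexL* is not transcribed.
→ *wexL* is OFF.
Quinate is absent, so QuvS is active.
No repressor is bound and QuvS is active, so *torS* is transcribed.
→ *torS* is ON.
1 of the 3 genes is transcribed.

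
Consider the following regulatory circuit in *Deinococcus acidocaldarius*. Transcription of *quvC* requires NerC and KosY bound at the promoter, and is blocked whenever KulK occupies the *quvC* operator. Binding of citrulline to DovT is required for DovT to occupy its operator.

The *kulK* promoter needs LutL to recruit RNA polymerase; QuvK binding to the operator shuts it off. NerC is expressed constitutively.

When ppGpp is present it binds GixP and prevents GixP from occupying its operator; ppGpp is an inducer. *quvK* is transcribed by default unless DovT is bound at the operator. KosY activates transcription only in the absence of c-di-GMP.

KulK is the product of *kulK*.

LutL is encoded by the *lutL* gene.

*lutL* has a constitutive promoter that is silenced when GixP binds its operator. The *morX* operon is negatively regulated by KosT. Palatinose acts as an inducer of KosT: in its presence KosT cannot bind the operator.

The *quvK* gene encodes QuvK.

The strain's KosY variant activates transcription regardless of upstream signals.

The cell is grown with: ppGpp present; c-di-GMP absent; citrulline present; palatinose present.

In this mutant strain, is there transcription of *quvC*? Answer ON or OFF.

OFF

NerC is produced constitutively and is active.
Citrulline is present, so DovT is active.
With repressor DovT bound, *quvK* is not transcribed.
So QuvK is not produced.
ppGpp is present, so GixP is inactive.
With no repressor bound, *lutL* is transcribed.
So LutL is produced and active.
No repressor is bound and LutL is active, so *kulK* is transcribed.
So KulK is produced and active.
KosY is constitutively active in this strain.
With repressor KulK bound, *quvC* is not transcribed.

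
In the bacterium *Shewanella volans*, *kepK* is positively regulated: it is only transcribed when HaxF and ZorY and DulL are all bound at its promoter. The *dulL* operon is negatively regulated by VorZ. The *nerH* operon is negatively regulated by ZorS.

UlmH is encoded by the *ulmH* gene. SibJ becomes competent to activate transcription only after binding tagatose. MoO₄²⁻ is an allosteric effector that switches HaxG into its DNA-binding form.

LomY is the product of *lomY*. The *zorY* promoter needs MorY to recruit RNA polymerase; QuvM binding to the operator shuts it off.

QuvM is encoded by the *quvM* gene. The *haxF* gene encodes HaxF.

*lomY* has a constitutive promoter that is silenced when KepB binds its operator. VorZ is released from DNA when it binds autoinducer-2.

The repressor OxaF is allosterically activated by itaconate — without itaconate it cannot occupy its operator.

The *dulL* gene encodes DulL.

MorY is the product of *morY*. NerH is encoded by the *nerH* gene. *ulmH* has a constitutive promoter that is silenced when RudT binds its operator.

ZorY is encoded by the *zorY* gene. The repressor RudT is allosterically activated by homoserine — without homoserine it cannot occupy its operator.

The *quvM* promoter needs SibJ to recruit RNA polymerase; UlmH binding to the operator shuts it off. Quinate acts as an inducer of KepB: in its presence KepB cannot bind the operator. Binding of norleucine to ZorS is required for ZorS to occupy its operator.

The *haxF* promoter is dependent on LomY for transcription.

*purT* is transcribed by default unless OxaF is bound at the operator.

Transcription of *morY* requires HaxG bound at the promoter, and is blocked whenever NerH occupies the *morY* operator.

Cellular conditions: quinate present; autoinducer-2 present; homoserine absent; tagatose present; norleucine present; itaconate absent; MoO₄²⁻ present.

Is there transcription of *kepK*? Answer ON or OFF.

ON

Quinate is present, so KepB is inactive.
With no repressor bound, *lomY* is transcribed.
So LomY is produced and active.
No repressor is bound and LomY is active, so *haxF* is transcribed.
So HaxF is produced and active.
MoO₄²⁻ is present, so HaxG is active.
Norleucine is present, so ZorS is active.
With repressor ZorS bound, *nerH* is not transcribed.
So NerH is not produced.
No repressor is bound and HaxG is active, so *morY* is transcribed.
So MorY is produced and active.
Tagatose is present, so SibJ is active.
Homoserine is absent, so RudT is inactive.
With no repressor bound, *ulmH* is transcribed.
So UlmH is produced and active.
With repressor UlmH bound, *quvM* is not transcribed.
So QuvM is not produced.
No repressor is bound and MorY is active, so *zorY* is transcribed.
So ZorY is produced and active.
Autoinducer-2 is present, so VorZ is inactive.
With no repressor bound, *dulL* is transcribed.
So DulL is produced and active.
No repressor is bound and HaxF and ZorY and DulL are active, so *kepK* is transcribed.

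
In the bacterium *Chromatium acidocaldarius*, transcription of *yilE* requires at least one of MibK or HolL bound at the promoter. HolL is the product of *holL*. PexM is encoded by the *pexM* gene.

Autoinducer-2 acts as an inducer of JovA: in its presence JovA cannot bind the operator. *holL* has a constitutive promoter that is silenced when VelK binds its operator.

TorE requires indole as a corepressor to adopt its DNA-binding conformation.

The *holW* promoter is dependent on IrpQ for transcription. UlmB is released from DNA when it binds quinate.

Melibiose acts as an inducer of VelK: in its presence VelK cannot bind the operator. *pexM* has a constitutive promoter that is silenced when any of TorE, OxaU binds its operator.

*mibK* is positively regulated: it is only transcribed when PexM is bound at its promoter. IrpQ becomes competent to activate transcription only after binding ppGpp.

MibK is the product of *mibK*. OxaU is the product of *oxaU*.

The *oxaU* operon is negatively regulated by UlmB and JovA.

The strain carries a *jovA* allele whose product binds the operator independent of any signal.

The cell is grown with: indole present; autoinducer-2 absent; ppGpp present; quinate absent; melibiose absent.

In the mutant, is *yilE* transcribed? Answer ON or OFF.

OFF

Indole is present, so TorE is active.
Quinate is absent, so UlmB is active.
JovA is constitutively active in this strain.
With repressor UlmB bound, *oxaU* is not transcribed.
So OxaU is not produced.
With repressor TorE bound, *pexM* is not transcribed.
So PexM is not produced.
Required activator PexM is absent, so *mibK* is not transcribed.
So MibK is not produced.
Melibiose is absent, so VelK is active.
With repressor VelK bound, *holL* is not transcribed.
So HolL is not produced.
No activator is available at the *yilE* promoter, so *yilE* is not transcribed.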